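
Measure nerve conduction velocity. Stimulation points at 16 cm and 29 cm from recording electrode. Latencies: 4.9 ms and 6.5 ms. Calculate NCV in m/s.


Distance = (29 - 16) / 100 = 0.13 m
dt = (6.5 - 4.9) / 1000 = 0.0016 s
NCV = dist / dt = 81.25 m/s


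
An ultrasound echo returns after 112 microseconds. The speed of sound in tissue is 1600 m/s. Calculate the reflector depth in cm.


depth = c * t / 2
t = 112 us = 1.1200e-04 s
depth = 1600 * 1.1200e-04 / 2
depth = 0.0896 m = 8.96 cm


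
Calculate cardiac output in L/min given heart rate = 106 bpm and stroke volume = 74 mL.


CO = HR * SV
CO = 106 * 74 / 1000
CO = 7.844 L/min


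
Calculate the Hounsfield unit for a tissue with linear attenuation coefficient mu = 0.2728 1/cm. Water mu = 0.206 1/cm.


HU = ((mu_tissue - mu_water) / mu_water) * 1000
HU = ((0.2728 - 0.206) / 0.206) * 1000
HU = 324.3


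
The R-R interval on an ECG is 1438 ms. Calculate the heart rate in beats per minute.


HR = 60 / RR_interval(s)
RR = 1438 ms = 1.438 s
HR = 60 / 1.438 = 41.72 bpm


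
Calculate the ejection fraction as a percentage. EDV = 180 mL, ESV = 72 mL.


SV = EDV - ESV = 180 - 72 = 108 mL
EF = SV/EDV * 100 = 108/180 * 100
EF = 60%


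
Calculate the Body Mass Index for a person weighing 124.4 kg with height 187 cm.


BMI = weight / height^2
height = 187 cm = 1.87 m
BMI = 124.4 / 1.87^2
BMI = 35.57 kg/m^2


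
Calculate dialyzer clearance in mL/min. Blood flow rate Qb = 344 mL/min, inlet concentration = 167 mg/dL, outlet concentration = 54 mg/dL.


K = Qb * (Cb_in - Cb_out) / Cb_in
K = 344 * (167 - 54) / 167
K = 232.8 mL/min


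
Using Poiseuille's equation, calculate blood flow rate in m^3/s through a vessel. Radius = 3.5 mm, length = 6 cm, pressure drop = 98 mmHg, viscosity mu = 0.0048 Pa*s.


Q = pi*r^4*dP / (8*mu*L)
r = 0.0035 m, L = 0.06 m
dP = 98 mmHg = 13065.556 Pa
Q = 0.002673 m^3/s


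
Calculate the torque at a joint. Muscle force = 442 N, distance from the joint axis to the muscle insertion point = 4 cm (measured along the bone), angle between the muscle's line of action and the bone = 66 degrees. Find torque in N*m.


Torque = F * d * sin(theta)   (moment arm = d*sin(theta))
d = 4 cm = 0.04 m
Torque = 442 * 0.04 * sin(66)
Torque = 16.15 N*m


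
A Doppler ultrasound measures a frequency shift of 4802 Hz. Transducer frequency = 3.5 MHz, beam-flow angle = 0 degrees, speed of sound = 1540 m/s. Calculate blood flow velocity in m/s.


v = fd * c / (2 * f0 * cos(theta))
v = 4802 * 1540 / (2 * 3.5000e+06 * cos(0))
v = 1.056 m/s


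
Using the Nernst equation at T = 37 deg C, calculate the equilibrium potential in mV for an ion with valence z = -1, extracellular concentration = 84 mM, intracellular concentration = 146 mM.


E = (RT/(zF)) * ln(C_out/C_in)
T = 37 + 273.15 = 310.15 K
E = (8.314 * 310.15 / (-1 * 96485)) * ln(84/146)
E = 14.77 mV


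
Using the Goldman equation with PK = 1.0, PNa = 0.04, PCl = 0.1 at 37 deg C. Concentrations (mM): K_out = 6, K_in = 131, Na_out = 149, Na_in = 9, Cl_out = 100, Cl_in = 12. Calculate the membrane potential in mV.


Vm = (RT/F)*ln((PK*Ko + PNa*Nao + PCl*Cli)/(PK*Ki + PNa*Nai + PCl*Clo))
Numer = 13.16, Denom = 141.36
Vm = -63.45 mV


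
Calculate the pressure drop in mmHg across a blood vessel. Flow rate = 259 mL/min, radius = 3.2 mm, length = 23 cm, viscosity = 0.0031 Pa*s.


dP = 8*mu*L*Q / (pi*r^4)
Q = 259 mL/min = 4.31667e-06 m^3/s
dP = 74.7444 Pa = 74.7444 / 133.322 mmHg = 0.5606 mmHg


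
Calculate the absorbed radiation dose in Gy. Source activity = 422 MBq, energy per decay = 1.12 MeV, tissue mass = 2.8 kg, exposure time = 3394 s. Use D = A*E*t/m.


A = 422 MBq = 4.2200e+08 Bq
E = 1.12 MeV = 1.79424e-13 J
D = A*E*t/m = 4.2200e+08*1.79424e-13*3394/2.8
D = 0.09178 Gy


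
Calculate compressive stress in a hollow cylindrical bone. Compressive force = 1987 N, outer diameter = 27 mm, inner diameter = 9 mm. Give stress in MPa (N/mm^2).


A = pi*(r_o^2 - r_i^2)
r_o = 13.5 mm, r_i = 4.5 mm
A = 508.938 mm^2
sigma = F/A = 1987 / 508.938
sigma = 3.904 MPa


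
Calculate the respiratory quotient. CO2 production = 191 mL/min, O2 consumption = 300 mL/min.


RQ = VCO2 / VO2
RQ = 191 / 300
RQ = 0.6367


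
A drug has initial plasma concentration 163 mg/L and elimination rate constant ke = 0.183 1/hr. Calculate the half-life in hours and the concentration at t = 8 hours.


t_half = ln(2) / ke = 0.693147 / 0.183 = 3.788 hr
C(t) = C0 * exp(-ke*t) = 163 * exp(-0.183*8)
C(8) = 37.7 mg/L


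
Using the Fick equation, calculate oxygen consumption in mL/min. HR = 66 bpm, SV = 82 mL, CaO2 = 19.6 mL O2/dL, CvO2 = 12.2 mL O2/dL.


CO = HR*SV = 66*82/1000 = 5.412 L/min
a-v O2 diff = 19.6 - 12.2 = 7.4 mL/dL
VO2 = CO * (CaO2-CvO2) * 10 dL/L
VO2 = 5.412 * 7.4 * 10
VO2 = 400.5 mL/min


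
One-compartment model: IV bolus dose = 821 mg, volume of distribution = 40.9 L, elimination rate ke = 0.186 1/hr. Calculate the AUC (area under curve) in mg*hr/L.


C0 = Dose/Vd = 821/40.9 = 20.0733 mg/L
AUC = C0/ke = 20.0733/0.186
AUC = 107.9 mg*hr/L


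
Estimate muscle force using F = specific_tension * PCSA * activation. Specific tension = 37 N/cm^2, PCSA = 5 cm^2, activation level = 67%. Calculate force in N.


F = sigma * PCSA * activation
F = 37 * 5 * 0.67
F = 124 N


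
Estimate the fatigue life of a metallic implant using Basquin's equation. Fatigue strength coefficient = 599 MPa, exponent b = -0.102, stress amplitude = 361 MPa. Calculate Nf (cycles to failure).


sigma_a = sigma_f' * (2Nf)^b
2Nf = (sigma_a/sigma_f')^(1/b)
2Nf = (361/599)^(1/-0.102)
2Nf = 143.24343
Nf = 71.62


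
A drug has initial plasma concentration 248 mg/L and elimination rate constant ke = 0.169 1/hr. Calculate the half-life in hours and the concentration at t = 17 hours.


t_half = ln(2) / ke = 0.693147 / 0.169 = 4.101 hr
C(t) = C0 * exp(-ke*t) = 248 * exp(-0.169*17)
C(17) = 14.02 mg/L


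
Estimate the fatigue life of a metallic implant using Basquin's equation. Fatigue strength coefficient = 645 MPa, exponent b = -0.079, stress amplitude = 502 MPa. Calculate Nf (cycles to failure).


sigma_a = sigma_f' * (2Nf)^b
2Nf = (sigma_a/sigma_f')^(1/b)
2Nf = (502/645)^(1/-0.079)
2Nf = 23.873936
Nf = 11.94


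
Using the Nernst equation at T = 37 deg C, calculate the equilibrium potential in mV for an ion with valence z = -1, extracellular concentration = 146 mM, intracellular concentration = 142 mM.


E = (RT/(zF)) * ln(C_out/C_in)
T = 37 + 273.15 = 310.15 K
E = (8.314 * 310.15 / (-1 * 96485)) * ln(146/142)
E = -0.7424 mV


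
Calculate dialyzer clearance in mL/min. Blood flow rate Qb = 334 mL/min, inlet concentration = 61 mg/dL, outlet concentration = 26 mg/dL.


K = Qb * (Cb_in - Cb_out) / Cb_in
K = 334 * (61 - 26) / 61
K = 191.6 mL/min


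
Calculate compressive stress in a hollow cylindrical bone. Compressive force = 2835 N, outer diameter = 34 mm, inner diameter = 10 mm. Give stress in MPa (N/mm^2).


A = pi*(r_o^2 - r_i^2)
r_o = 17 mm, r_i = 5 mm
A = 829.38 mm^2
sigma = F/A = 2835 / 829.38
sigma = 3.418 MPa


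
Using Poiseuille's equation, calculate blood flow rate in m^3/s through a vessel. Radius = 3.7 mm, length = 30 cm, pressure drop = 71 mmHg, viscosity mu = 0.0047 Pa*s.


Q = pi*r^4*dP / (8*mu*L)
r = 0.0037 m, L = 0.3 m
dP = 71 mmHg = 9465.862 Pa
Q = 4.9409e-04 m^3/s


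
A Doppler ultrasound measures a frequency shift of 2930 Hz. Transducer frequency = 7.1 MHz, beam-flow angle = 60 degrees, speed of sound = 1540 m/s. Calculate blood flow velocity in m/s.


v = fd * c / (2 * f0 * cos(theta))
v = 2930 * 1540 / (2 * 7.1000e+06 * cos(60))
v = 0.6355 m/s


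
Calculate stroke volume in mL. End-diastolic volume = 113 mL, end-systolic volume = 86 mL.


SV = EDV - ESV
SV = 113 - 86
SV = 27 mL


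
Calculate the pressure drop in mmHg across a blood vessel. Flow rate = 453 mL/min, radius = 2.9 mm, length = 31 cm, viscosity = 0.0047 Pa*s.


dP = 8*mu*L*Q / (pi*r^4)
Q = 453 mL/min = 7.55e-06 m^3/s
dP = 396.054 Pa = 396.054 / 133.322 mmHg = 2.971 mmHg


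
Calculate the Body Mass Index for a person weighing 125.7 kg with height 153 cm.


BMI = weight / height^2
height = 153 cm = 1.53 m
BMI = 125.7 / 1.53^2
BMI = 53.7 kg/m^2


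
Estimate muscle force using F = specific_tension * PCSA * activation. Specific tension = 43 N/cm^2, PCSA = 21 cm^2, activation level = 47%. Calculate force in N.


F = sigma * PCSA * activation
F = 43 * 21 * 0.47
F = 424.4 N


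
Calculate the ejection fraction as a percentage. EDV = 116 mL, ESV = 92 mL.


SV = EDV - ESV = 116 - 92 = 24 mL
EF = SV/EDV * 100 = 24/116 * 100
EF = 20.69%


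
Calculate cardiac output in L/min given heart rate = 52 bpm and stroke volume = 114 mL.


CO = HR * SV
CO = 52 * 114 / 1000
CO = 5.928 L/min


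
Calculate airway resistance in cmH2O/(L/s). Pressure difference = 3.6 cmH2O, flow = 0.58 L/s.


R = dP / flow
R = 3.6 / 0.58
R = 6.207 cmH2O/(L/s)


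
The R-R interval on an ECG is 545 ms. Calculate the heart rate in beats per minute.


HR = 60 / RR_interval(s)
RR = 545 ms = 0.545 s
HR = 60 / 0.545 = 110.1 bpm


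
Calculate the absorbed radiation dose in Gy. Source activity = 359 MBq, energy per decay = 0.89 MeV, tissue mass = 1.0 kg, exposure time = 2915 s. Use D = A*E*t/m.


A = 359 MBq = 3.5900e+08 Bq
E = 0.89 MeV = 1.42578e-13 J
D = A*E*t/m = 3.5900e+08*1.42578e-13*2915/1.0
D = 0.1492 Gy


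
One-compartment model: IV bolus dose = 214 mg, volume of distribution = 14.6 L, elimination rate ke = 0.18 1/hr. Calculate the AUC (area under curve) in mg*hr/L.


C0 = Dose/Vd = 214/14.6 = 14.6575 mg/L
AUC = C0/ke = 14.6575/0.18
AUC = 81.43 mg*hr/L


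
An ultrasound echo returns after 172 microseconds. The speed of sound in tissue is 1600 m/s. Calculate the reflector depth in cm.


depth = c * t / 2
t = 172 us = 1.7200e-04 s
depth = 1600 * 1.7200e-04 / 2
depth = 0.1376 m = 13.76 cm


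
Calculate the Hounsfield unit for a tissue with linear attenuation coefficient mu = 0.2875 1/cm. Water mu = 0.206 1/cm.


HU = ((mu_tissue - mu_water) / mu_water) * 1000
HU = ((0.2875 - 0.206) / 0.206) * 1000
HU = 395.6


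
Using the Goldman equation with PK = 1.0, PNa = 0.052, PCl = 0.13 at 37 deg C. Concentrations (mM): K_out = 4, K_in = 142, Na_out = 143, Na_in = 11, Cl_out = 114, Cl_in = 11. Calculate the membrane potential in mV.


Vm = (RT/F)*ln((PK*Ko + PNa*Nao + PCl*Cli)/(PK*Ki + PNa*Nai + PCl*Clo))
Numer = 12.866, Denom = 157.392
Vm = -66.92 mV


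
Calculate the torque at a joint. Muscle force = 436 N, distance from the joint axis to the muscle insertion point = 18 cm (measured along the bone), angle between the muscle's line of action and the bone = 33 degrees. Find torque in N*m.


Torque = F * d * sin(theta)   (moment arm = d*sin(theta))
d = 18 cm = 0.18 m
Torque = 436 * 0.18 * sin(33)
Torque = 42.74 N*m


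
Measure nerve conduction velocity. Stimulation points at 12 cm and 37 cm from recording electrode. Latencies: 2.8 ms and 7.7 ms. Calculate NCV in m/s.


Distance = (37 - 12) / 100 = 0.25 m
dt = (7.7 - 2.8) / 1000 = 0.0049 s
NCV = dist / dt = 51.02 m/s


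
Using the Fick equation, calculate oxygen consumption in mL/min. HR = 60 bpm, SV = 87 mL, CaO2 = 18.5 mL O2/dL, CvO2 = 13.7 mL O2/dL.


CO = HR*SV = 60*87/1000 = 5.22 L/min
a-v O2 diff = 18.5 - 13.7 = 4.8 mL/dL
VO2 = CO * (CaO2-CvO2) * 10 dL/L
VO2 = 5.22 * 4.8 * 10
VO2 = 250.6 mL/min


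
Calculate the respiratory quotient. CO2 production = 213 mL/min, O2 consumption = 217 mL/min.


RQ = VCO2 / VO2
RQ = 213 / 217
RQ = 0.9816


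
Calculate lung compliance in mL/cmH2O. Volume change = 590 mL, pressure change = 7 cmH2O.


C = dV / dP
C = 590 / 7
C = 84.29 mL/cmH2O


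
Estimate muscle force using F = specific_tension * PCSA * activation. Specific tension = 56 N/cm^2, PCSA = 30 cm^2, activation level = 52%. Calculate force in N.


F = sigma * PCSA * activation
F = 56 * 30 * 0.52
F = 873.6 N


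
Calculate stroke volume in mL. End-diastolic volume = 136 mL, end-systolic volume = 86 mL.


SV = EDV - ESV
SV = 136 - 86
SV = 50 mL


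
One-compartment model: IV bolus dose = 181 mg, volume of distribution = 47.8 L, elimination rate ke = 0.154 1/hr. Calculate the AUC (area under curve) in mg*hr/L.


C0 = Dose/Vd = 181/47.8 = 3.78661 mg/L
AUC = C0/ke = 3.78661/0.154
AUC = 24.59 mg*hr/L


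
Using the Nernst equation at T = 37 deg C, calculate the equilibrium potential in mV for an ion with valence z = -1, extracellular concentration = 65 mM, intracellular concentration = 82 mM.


E = (RT/(zF)) * ln(C_out/C_in)
T = 37 + 273.15 = 310.15 K
E = (8.314 * 310.15 / (-1 * 96485)) * ln(65/82)
E = 6.209 mV


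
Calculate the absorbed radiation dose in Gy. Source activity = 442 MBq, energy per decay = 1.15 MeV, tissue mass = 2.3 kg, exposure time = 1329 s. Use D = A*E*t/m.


A = 442 MBq = 4.4200e+08 Bq
E = 1.15 MeV = 1.8423e-13 J
D = A*E*t/m = 4.4200e+08*1.8423e-13*1329/2.3
D = 0.04705 Gy


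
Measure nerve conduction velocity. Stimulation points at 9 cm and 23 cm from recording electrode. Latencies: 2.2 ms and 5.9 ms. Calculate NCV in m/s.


Distance = (23 - 9) / 100 = 0.14 m
dt = (5.9 - 2.2) / 1000 = 0.0037 s
NCV = dist / dt = 37.84 m/s


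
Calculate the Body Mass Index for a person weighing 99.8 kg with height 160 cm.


BMI = weight / height^2
height = 160 cm = 1.6 m
BMI = 99.8 / 1.6^2
BMI = 38.98 kg/m^2


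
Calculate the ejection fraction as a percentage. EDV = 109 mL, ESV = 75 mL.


SV = EDV - ESV = 109 - 75 = 34 mL
EF = SV/EDV * 100 = 34/109 * 100
EF = 31.19%


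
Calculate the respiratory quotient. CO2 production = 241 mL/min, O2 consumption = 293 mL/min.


RQ = VCO2 / VO2
RQ = 241 / 293
RQ = 0.8225


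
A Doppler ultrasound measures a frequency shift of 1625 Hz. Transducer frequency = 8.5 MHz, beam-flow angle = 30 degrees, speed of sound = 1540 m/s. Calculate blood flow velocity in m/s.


v = fd * c / (2 * f0 * cos(theta))
v = 1625 * 1540 / (2 * 8.5000e+06 * cos(30))
v = 0.17 m/s


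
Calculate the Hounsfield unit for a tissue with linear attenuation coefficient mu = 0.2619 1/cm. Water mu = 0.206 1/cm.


HU = ((mu_tissue - mu_water) / mu_water) * 1000
HU = ((0.2619 - 0.206) / 0.206) * 1000
HU = 271.4


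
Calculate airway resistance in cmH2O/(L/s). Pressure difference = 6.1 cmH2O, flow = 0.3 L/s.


R = dP / flow
R = 6.1 / 0.3
R = 20.33 cmH2O/(L/s)


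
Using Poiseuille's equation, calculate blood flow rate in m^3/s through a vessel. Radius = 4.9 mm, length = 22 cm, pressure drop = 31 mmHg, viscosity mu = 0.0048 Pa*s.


Q = pi*r^4*dP / (8*mu*L)
r = 0.0049 m, L = 0.22 m
dP = 31 mmHg = 4132.982 Pa
Q = 8.8602e-04 m^3/s


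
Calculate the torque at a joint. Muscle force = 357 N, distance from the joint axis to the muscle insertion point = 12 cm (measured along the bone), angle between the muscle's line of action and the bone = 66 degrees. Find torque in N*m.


Torque = F * d * sin(theta)   (moment arm = d*sin(theta))
d = 12 cm = 0.12 m
Torque = 357 * 0.12 * sin(66)
Torque = 39.14 N*m


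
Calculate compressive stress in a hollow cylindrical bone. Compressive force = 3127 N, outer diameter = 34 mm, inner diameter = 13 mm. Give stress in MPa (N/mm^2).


A = pi*(r_o^2 - r_i^2)
r_o = 17 mm, r_i = 6.5 mm
A = 775.188 mm^2
sigma = F/A = 3127 / 775.188
sigma = 4.034 MPa


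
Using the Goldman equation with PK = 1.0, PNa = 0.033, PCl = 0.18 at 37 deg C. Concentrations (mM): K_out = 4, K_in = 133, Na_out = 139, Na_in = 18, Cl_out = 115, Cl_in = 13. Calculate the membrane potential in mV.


Vm = (RT/F)*ln((PK*Ko + PNa*Nao + PCl*Cli)/(PK*Ki + PNa*Nai + PCl*Clo))
Numer = 10.927, Denom = 154.294
Vm = -70.76 mV


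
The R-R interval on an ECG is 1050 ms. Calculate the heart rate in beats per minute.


HR = 60 / RR_interval(s)
RR = 1050 ms = 1.05 s
HR = 60 / 1.05 = 57.14 bpm


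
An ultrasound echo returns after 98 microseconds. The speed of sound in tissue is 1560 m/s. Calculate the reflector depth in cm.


depth = c * t / 2
t = 98 us = 9.8000e-05 s
depth = 1560 * 9.8000e-05 / 2
depth = 0.07644 m = 7.644 cm


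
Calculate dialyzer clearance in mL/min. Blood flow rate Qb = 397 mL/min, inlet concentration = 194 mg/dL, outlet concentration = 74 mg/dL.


K = Qb * (Cb_in - Cb_out) / Cb_in
K = 397 * (194 - 74) / 194
K = 245.6 mL/min


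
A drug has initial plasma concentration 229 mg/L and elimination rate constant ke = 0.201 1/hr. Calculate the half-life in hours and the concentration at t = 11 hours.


t_half = ln(2) / ke = 0.693147 / 0.201 = 3.448 hr
C(t) = C0 * exp(-ke*t) = 229 * exp(-0.201*11)
C(11) = 25.1 mg/L


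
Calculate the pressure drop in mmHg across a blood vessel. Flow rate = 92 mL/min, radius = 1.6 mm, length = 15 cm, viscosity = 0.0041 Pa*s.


dP = 8*mu*L*Q / (pi*r^4)
Q = 92 mL/min = 1.53333e-06 m^3/s
dP = 366.413 Pa = 366.413 / 133.322 mmHg = 2.748 mmHg


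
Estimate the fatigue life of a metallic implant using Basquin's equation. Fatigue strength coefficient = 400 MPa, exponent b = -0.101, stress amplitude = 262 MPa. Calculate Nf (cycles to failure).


sigma_a = sigma_f' * (2Nf)^b
2Nf = (sigma_a/sigma_f')^(1/b)
2Nf = (262/400)^(1/-0.101)
2Nf = 65.977077
Nf = 32.99


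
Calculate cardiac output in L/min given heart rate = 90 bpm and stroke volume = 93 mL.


CO = HR * SV
CO = 90 * 93 / 1000
CO = 8.37 L/min


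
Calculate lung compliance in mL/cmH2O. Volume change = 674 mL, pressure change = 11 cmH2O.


C = dV / dP
C = 674 / 11
C = 61.27 mL/cmH2O


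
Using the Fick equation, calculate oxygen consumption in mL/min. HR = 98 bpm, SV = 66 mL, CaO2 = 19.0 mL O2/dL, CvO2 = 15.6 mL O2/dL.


CO = HR*SV = 98*66/1000 = 6.468 L/min
a-v O2 diff = 19.0 - 15.6 = 3.4 mL/dL
VO2 = CO * (CaO2-CvO2) * 10 dL/L
VO2 = 6.468 * 3.4 * 10
VO2 = 219.9 mL/min


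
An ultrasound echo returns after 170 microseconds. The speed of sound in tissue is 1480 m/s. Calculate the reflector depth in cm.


depth = c * t / 2
t = 170 us = 1.7000e-04 s
depth = 1480 * 1.7000e-04 / 2
depth = 0.1258 m = 12.58 cm


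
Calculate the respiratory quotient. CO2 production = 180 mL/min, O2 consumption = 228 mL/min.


RQ = VCO2 / VO2
RQ = 180 / 228
RQ = 0.7895


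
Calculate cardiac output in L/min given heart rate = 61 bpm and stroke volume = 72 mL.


CO = HR * SV
CO = 61 * 72 / 1000
CO = 4.392 L/min


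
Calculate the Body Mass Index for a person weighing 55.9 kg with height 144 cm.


BMI = weight / height^2
height = 144 cm = 1.44 m
BMI = 55.9 / 1.44^2
BMI = 26.96 kg/m^2


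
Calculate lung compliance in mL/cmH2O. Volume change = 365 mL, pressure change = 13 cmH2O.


C = dV / dP
C = 365 / 13
C = 28.08 mL/cmH2O


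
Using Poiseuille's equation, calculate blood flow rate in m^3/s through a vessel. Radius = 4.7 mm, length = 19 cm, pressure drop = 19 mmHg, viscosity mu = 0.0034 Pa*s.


Q = pi*r^4*dP / (8*mu*L)
r = 0.0047 m, L = 0.19 m
dP = 19 mmHg = 2533.118 Pa
Q = 7.5141e-04 m^3/s


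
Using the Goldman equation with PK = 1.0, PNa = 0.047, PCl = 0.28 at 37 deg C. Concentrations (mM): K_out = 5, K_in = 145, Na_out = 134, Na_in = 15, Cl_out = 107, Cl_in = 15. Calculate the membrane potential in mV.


Vm = (RT/F)*ln((PK*Ko + PNa*Nao + PCl*Cli)/(PK*Ki + PNa*Nai + PCl*Clo))
Numer = 15.498, Denom = 175.665
Vm = -64.89 mV


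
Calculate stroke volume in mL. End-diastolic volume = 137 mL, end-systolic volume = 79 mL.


SV = EDV - ESV
SV = 137 - 79
SV = 58 mL


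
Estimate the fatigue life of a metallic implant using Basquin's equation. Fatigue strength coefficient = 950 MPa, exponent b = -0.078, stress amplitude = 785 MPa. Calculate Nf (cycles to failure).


sigma_a = sigma_f' * (2Nf)^b
2Nf = (sigma_a/sigma_f')^(1/b)
2Nf = (785/950)^(1/-0.078)
2Nf = 11.540646
Nf = 5.77


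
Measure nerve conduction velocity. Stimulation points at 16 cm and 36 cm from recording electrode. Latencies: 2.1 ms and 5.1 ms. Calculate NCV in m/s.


Distance = (36 - 16) / 100 = 0.2 m
dt = (5.1 - 2.1) / 1000 = 0.003 s
NCV = dist / dt = 66.67 m/s


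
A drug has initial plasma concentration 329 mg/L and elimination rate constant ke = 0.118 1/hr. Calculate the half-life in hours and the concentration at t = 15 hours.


t_half = ln(2) / ke = 0.693147 / 0.118 = 5.874 hr
C(t) = C0 * exp(-ke*t) = 329 * exp(-0.118*15)
C(15) = 56.04 mg/L


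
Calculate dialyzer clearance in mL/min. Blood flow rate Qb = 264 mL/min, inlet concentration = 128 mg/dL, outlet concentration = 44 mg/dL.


K = Qb * (Cb_in - Cb_out) / Cb_in
K = 264 * (128 - 44) / 128
K = 173.2 mL/min


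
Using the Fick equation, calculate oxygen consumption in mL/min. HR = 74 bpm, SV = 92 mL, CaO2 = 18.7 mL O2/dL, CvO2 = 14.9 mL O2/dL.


CO = HR*SV = 74*92/1000 = 6.808 L/min
a-v O2 diff = 18.7 - 14.9 = 3.8 mL/dL
VO2 = CO * (CaO2-CvO2) * 10 dL/L
VO2 = 6.808 * 3.8 * 10
VO2 = 258.7 mL/min


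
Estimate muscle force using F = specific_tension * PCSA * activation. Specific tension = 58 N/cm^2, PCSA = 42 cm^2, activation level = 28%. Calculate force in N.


F = sigma * PCSA * activation
F = 58 * 42 * 0.28
F = 682.1 N


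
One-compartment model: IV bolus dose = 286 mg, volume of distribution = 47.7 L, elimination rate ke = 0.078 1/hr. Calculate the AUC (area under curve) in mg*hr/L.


C0 = Dose/Vd = 286/47.7 = 5.99581 mg/L
AUC = C0/ke = 5.99581/0.078
AUC = 76.87 mg*hr/L


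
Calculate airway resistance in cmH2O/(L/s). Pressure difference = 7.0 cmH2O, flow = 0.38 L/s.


R = dP / flow
R = 7.0 / 0.38
R = 18.42 cmH2O/(L/s)


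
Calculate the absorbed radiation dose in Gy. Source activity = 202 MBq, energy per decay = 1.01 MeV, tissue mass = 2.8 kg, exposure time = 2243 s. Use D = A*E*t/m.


A = 202 MBq = 2.0200e+08 Bq
E = 1.01 MeV = 1.61802e-13 J
D = A*E*t/m = 2.0200e+08*1.61802e-13*2243/2.8
D = 0.02618 Gy


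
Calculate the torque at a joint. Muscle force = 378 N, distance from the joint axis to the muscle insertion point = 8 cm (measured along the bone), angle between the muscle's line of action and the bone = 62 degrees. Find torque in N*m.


Torque = F * d * sin(theta)   (moment arm = d*sin(theta))
d = 8 cm = 0.08 m
Torque = 378 * 0.08 * sin(62)
Torque = 26.7 N*m


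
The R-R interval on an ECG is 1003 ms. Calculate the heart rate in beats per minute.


HR = 60 / RR_interval(s)
RR = 1003 ms = 1.003 s
HR = 60 / 1.003 = 59.82 bpm


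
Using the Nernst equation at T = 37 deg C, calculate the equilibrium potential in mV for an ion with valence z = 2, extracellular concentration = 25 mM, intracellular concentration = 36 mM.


E = (RT/(zF)) * ln(C_out/C_in)
T = 37 + 273.15 = 310.15 K
E = (8.314 * 310.15 / (2 * 96485)) * ln(25/36)
E = -4.873 mV


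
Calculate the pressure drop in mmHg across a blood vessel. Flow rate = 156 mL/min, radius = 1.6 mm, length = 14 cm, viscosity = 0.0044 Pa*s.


dP = 8*mu*L*Q / (pi*r^4)
Q = 156 mL/min = 2.6e-06 m^3/s
dP = 622.321 Pa = 622.321 / 133.322 mmHg = 4.668 mmHg


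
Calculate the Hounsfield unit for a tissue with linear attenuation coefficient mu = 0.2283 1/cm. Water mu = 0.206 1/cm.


HU = ((mu_tissue - mu_water) / mu_water) * 1000
HU = ((0.2283 - 0.206) / 0.206) * 1000
HU = 108.3


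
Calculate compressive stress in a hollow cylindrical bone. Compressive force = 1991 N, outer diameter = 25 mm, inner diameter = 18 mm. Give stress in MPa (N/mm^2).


A = pi*(r_o^2 - r_i^2)
r_o = 12.5 mm, r_i = 9 mm
A = 236.405 mm^2
sigma = F/A = 1991 / 236.405
sigma = 8.422 MPa


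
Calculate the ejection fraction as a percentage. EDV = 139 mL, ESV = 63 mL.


SV = EDV - ESV = 139 - 63 = 76 mL
EF = SV/EDV * 100 = 76/139 * 100
EF = 54.68%


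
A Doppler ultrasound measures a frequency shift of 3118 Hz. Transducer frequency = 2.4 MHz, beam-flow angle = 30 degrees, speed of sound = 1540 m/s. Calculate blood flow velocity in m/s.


v = fd * c / (2 * f0 * cos(theta))
v = 3118 * 1540 / (2 * 2.4000e+06 * cos(30))
v = 1.155 m/s


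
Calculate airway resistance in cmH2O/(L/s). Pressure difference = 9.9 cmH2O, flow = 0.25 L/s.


R = dP / flow
R = 9.9 / 0.25
R = 39.6 cmH2O/(L/s)


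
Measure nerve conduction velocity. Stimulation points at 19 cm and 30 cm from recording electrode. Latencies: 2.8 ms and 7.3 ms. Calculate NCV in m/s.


Distance = (30 - 19) / 100 = 0.11 m
dt = (7.3 - 2.8) / 1000 = 0.0045 s
NCV = dist / dt = 24.44 m/s


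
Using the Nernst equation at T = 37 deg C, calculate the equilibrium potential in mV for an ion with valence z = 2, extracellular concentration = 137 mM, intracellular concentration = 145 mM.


E = (RT/(zF)) * ln(C_out/C_in)
T = 37 + 273.15 = 310.15 K
E = (8.314 * 310.15 / (2 * 96485)) * ln(137/145)
E = -0.7584 mV


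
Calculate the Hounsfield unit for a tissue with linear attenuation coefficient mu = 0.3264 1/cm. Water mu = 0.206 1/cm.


HU = ((mu_tissue - mu_water) / mu_water) * 1000
HU = ((0.3264 - 0.206) / 0.206) * 1000
HU = 584.5


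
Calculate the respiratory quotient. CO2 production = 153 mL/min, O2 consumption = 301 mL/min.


RQ = VCO2 / VO2
RQ = 153 / 301
RQ = 0.5083


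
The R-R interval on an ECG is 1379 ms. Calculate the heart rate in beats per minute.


HR = 60 / RR_interval(s)
RR = 1379 ms = 1.379 s
HR = 60 / 1.379 = 43.51 bpm


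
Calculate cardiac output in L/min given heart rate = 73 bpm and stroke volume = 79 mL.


CO = HR * SV
CO = 73 * 79 / 1000
CO = 5.767 L/min


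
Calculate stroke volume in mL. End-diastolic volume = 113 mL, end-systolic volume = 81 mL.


SV = EDV - ESV
SV = 113 - 81
SV = 32 mL


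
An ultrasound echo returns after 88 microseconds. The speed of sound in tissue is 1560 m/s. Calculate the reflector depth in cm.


depth = c * t / 2
t = 88 us = 8.8000e-05 s
depth = 1560 * 8.8000e-05 / 2
depth = 0.06864 m = 6.864 cm


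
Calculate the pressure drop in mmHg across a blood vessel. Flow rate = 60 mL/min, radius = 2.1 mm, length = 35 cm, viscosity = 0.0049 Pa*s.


dP = 8*mu*L*Q / (pi*r^4)
Q = 60 mL/min = 1e-06 m^3/s
dP = 224.557 Pa = 224.557 / 133.322 mmHg = 1.684 mmHg


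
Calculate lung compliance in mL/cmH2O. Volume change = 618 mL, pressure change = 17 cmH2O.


C = dV / dP
C = 618 / 17
C = 36.35 mL/cmH2O


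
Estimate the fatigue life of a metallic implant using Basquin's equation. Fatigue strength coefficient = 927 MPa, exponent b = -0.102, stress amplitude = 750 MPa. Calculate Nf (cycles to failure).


sigma_a = sigma_f' * (2Nf)^b
2Nf = (sigma_a/sigma_f')^(1/b)
2Nf = (750/927)^(1/-0.102)
2Nf = 7.9825541
Nf = 3.991


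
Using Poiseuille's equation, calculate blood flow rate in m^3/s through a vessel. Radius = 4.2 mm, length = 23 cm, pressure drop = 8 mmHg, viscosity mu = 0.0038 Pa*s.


Q = pi*r^4*dP / (8*mu*L)
r = 0.0042 m, L = 0.23 m
dP = 8 mmHg = 1066.576 Pa
Q = 1.4912e-04 m^3/s


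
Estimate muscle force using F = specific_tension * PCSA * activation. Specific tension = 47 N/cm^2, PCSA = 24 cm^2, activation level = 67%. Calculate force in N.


F = sigma * PCSA * activation
F = 47 * 24 * 0.67
F = 755.8 N


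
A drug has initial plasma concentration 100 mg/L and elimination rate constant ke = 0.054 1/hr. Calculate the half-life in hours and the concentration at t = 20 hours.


t_half = ln(2) / ke = 0.693147 / 0.054 = 12.84 hr
C(t) = C0 * exp(-ke*t) = 100 * exp(-0.054*20)
C(20) = 33.96 mg/L


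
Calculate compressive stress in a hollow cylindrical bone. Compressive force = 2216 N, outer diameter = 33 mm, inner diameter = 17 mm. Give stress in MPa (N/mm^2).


A = pi*(r_o^2 - r_i^2)
r_o = 16.5 mm, r_i = 8.5 mm
A = 628.319 mm^2
sigma = F/A = 2216 / 628.319
sigma = 3.527 MPa


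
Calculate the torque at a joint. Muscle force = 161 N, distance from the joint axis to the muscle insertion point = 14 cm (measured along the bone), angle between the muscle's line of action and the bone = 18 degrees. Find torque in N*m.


Torque = F * d * sin(theta)   (moment arm = d*sin(theta))
d = 14 cm = 0.14 m
Torque = 161 * 0.14 * sin(18)
Torque = 6.965 N*m


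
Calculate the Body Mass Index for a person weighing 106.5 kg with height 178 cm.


BMI = weight / height^2
height = 178 cm = 1.78 m
BMI = 106.5 / 1.78^2
BMI = 33.61 kg/m^2


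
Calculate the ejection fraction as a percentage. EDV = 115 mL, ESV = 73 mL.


SV = EDV - ESV = 115 - 73 = 42 mL
EF = SV/EDV * 100 = 42/115 * 100
EF = 36.52%


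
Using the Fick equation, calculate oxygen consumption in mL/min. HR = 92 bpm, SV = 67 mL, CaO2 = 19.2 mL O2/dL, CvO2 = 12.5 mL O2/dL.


CO = HR*SV = 92*67/1000 = 6.164 L/min
a-v O2 diff = 19.2 - 12.5 = 6.7 mL/dL
VO2 = CO * (CaO2-CvO2) * 10 dL/L
VO2 = 6.164 * 6.7 * 10
VO2 = 413 mL/min


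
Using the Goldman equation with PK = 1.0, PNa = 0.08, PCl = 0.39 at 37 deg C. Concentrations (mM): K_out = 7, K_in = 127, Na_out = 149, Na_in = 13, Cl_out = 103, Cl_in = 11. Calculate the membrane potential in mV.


Vm = (RT/F)*ln((PK*Ko + PNa*Nao + PCl*Cli)/(PK*Ki + PNa*Nai + PCl*Clo))
Numer = 23.21, Denom = 168.21
Vm = -52.93 mV


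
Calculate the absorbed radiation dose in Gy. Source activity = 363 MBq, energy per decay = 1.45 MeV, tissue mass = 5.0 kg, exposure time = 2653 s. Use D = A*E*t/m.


A = 363 MBq = 3.6300e+08 Bq
E = 1.45 MeV = 2.3229e-13 J
D = A*E*t/m = 3.6300e+08*2.3229e-13*2653/5.0
D = 0.04474 Gy


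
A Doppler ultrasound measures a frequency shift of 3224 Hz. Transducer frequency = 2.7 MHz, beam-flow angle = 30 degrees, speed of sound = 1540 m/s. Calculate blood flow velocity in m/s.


v = fd * c / (2 * f0 * cos(theta))
v = 3224 * 1540 / (2 * 2.7000e+06 * cos(30))
v = 1.062 m/s


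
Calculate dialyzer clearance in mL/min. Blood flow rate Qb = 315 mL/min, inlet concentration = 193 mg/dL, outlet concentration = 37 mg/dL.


K = Qb * (Cb_in - Cb_out) / Cb_in
K = 315 * (193 - 37) / 193
K = 254.6 mL/min


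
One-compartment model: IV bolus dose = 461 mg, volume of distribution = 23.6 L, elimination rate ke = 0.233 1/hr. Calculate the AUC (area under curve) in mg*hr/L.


C0 = Dose/Vd = 461/23.6 = 19.5339 mg/L
AUC = C0/ke = 19.5339/0.233
AUC = 83.84 mg*hr/L


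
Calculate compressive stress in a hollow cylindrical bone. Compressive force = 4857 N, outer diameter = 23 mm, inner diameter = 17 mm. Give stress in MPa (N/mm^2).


A = pi*(r_o^2 - r_i^2)
r_o = 11.5 mm, r_i = 8.5 mm
A = 188.496 mm^2
sigma = F/A = 4857 / 188.496
sigma = 25.77 MPa


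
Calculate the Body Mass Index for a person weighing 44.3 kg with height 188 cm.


BMI = weight / height^2
height = 188 cm = 1.88 m
BMI = 44.3 / 1.88^2
BMI = 12.53 kg/m^2


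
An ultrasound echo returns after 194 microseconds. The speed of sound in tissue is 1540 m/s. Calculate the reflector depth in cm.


depth = c * t / 2
t = 194 us = 1.9400e-04 s
depth = 1540 * 1.9400e-04 / 2
depth = 0.14938 m = 14.938 cm


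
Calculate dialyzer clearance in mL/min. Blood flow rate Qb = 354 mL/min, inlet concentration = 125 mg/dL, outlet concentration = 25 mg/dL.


K = Qb * (Cb_in - Cb_out) / Cb_in
K = 354 * (125 - 25) / 125
K = 283.2 mL/min


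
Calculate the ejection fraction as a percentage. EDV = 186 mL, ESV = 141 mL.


SV = EDV - ESV = 186 - 141 = 45 mL
EF = SV/EDV * 100 = 45/186 * 100
EF = 24.19%


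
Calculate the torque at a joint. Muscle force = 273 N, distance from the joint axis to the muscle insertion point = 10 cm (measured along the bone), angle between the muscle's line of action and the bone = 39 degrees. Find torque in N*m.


Torque = F * d * sin(theta)   (moment arm = d*sin(theta))
d = 10 cm = 0.1 m
Torque = 273 * 0.1 * sin(39)
Torque = 17.18 N*m


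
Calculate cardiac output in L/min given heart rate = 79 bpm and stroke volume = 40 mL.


CO = HR * SV
CO = 79 * 40 / 1000
CO = 3.16 L/min


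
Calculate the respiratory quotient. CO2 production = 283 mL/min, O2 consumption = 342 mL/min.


RQ = VCO2 / VO2
RQ = 283 / 342
RQ = 0.8275


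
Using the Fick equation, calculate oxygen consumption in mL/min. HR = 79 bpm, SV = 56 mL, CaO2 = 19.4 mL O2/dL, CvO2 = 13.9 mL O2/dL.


CO = HR*SV = 79*56/1000 = 4.424 L/min
a-v O2 diff = 19.4 - 13.9 = 5.5 mL/dL
VO2 = CO * (CaO2-CvO2) * 10 dL/L
VO2 = 4.424 * 5.5 * 10
VO2 = 243.3 mL/min


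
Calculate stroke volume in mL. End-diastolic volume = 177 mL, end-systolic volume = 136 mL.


SV = EDV - ESV
SV = 177 - 136
SV = 41 mL


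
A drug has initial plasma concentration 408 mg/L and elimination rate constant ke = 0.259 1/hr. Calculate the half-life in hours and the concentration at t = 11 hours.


t_half = ln(2) / ke = 0.693147 / 0.259 = 2.676 hr
C(t) = C0 * exp(-ke*t) = 408 * exp(-0.259*11)
C(11) = 23.62 mg/L


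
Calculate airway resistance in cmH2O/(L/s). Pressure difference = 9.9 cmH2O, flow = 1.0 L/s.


R = dP / flow
R = 9.9 / 1.0
R = 9.9 cmH2O/(L/s)


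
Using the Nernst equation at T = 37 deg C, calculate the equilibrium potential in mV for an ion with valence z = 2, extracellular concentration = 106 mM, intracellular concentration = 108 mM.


E = (RT/(zF)) * ln(C_out/C_in)
T = 37 + 273.15 = 310.15 K
E = (8.314 * 310.15 / (2 * 96485)) * ln(106/108)
E = -0.2498 mV


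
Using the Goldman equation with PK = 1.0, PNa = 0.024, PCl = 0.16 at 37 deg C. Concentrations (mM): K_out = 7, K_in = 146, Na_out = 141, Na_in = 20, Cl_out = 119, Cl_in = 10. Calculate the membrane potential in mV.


Vm = (RT/F)*ln((PK*Ko + PNa*Nao + PCl*Cli)/(PK*Ki + PNa*Nai + PCl*Clo))
Numer = 11.984, Denom = 165.52
Vm = -70.17 mV


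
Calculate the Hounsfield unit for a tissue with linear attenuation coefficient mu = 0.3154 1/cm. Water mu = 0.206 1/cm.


HU = ((mu_tissue - mu_water) / mu_water) * 1000
HU = ((0.3154 - 0.206) / 0.206) * 1000
HU = 531.1


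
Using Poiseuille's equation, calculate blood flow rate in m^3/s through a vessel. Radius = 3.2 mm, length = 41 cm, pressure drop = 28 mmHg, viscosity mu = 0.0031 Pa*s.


Q = pi*r^4*dP / (8*mu*L)
r = 0.0032 m, L = 0.41 m
dP = 28 mmHg = 3733.016 Pa
Q = 1.2094e-04 m^3/s


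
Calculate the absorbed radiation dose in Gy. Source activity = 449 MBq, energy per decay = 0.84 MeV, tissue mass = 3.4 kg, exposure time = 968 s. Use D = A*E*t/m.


A = 449 MBq = 4.4900e+08 Bq
E = 0.84 MeV = 1.34568e-13 J
D = A*E*t/m = 4.4900e+08*1.34568e-13*968/3.4
D = 0.0172 Gy


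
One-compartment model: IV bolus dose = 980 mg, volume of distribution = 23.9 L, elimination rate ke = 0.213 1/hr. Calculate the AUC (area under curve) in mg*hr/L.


C0 = Dose/Vd = 980/23.9 = 41.0042 mg/L
AUC = C0/ke = 41.0042/0.213
AUC = 192.5 mg*hr/L


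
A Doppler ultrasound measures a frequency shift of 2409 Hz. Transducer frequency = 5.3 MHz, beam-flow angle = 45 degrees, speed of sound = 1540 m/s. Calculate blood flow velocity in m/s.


v = fd * c / (2 * f0 * cos(theta))
v = 2409 * 1540 / (2 * 5.3000e+06 * cos(45))
v = 0.495 m/s


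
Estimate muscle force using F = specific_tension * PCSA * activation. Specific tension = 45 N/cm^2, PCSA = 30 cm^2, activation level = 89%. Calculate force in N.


F = sigma * PCSA * activation
F = 45 * 30 * 0.89
F = 1202 N


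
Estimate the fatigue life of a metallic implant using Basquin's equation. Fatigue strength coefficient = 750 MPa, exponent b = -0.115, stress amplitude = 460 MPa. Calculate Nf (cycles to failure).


sigma_a = sigma_f' * (2Nf)^b
2Nf = (sigma_a/sigma_f')^(1/b)
2Nf = (460/750)^(1/-0.115)
2Nf = 70.164397
Nf = 35.08


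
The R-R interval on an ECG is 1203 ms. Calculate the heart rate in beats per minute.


HR = 60 / RR_interval(s)
RR = 1203 ms = 1.203 s
HR = 60 / 1.203 = 49.88 bpm


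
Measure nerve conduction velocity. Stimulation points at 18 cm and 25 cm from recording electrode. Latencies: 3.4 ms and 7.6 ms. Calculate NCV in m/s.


Distance = (25 - 18) / 100 = 0.07 m
dt = (7.6 - 3.4) / 1000 = 0.0042 s
NCV = dist / dt = 16.67 m/s


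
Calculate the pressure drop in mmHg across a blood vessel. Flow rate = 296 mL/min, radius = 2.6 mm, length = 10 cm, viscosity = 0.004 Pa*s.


dP = 8*mu*L*Q / (pi*r^4)
Q = 296 mL/min = 4.93333e-06 m^3/s
dP = 109.963 Pa = 109.963 / 133.322 mmHg = 0.8248 mmHg


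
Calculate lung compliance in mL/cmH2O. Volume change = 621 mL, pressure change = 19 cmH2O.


C = dV / dP
C = 621 / 19
C = 32.68 mL/cmH2O


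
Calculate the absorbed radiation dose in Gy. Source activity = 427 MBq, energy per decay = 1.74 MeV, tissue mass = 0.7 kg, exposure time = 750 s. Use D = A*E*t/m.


A = 427 MBq = 4.2700e+08 Bq
E = 1.74 MeV = 2.78748e-13 J
D = A*E*t/m = 4.2700e+08*2.78748e-13*750/0.7
D = 0.1275 Gy


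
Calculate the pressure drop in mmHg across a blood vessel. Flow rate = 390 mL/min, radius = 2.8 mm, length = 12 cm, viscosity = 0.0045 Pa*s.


dP = 8*mu*L*Q / (pi*r^4)
Q = 390 mL/min = 6.5e-06 m^3/s
dP = 145.417 Pa = 145.417 / 133.322 mmHg = 1.091 mmHg


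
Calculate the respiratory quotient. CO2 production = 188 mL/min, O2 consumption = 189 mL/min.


RQ = VCO2 / VO2
RQ = 188 / 189
RQ = 0.9947


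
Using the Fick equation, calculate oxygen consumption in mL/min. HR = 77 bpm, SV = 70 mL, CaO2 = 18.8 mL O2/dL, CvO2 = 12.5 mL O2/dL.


CO = HR*SV = 77*70/1000 = 5.39 L/min
a-v O2 diff = 18.8 - 12.5 = 6.3 mL/dL
VO2 = CO * (CaO2-CvO2) * 10 dL/L
VO2 = 5.39 * 6.3 * 10
VO2 = 339.6 mL/min


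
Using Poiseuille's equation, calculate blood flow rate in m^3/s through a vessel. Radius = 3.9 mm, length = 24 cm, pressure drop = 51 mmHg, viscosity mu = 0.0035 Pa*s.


Q = pi*r^4*dP / (8*mu*L)
r = 0.0039 m, L = 0.24 m
dP = 51 mmHg = 6799.422 Pa
Q = 7.3538e-04 m^3/s


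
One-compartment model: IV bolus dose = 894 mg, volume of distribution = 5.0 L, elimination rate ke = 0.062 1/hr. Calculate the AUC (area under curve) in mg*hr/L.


C0 = Dose/Vd = 894/5.0 = 178.8 mg/L
AUC = C0/ke = 178.8/0.062
AUC = 2884 mg*hr/L


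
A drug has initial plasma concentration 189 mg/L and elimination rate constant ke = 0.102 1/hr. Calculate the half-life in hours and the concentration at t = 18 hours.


t_half = ln(2) / ke = 0.693147 / 0.102 = 6.796 hr
C(t) = C0 * exp(-ke*t) = 189 * exp(-0.102*18)
C(18) = 30.14 mg/L


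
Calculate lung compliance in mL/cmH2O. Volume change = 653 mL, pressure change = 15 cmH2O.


C = dV / dP
C = 653 / 15
C = 43.53 mL/cmH2O


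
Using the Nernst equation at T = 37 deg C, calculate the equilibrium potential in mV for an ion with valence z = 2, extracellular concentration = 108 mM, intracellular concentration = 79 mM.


E = (RT/(zF)) * ln(C_out/C_in)
T = 37 + 273.15 = 310.15 K
E = (8.314 * 310.15 / (2 * 96485)) * ln(108/79)
E = 4.178 mV


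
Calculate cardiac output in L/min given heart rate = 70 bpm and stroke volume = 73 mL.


CO = HR * SV
CO = 70 * 73 / 1000
CO = 5.11 L/min


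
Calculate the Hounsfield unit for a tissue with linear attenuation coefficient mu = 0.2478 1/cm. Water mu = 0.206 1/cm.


HU = ((mu_tissue - mu_water) / mu_water) * 1000
HU = ((0.2478 - 0.206) / 0.206) * 1000
HU = 202.9


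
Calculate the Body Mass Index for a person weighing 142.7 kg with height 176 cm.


BMI = weight / height^2
height = 176 cm = 1.76 m
BMI = 142.7 / 1.76^2
BMI = 46.07 kg/m^2


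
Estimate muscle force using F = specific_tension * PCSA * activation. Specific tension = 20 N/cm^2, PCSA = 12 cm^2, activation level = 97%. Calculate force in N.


F = sigma * PCSA * activation
F = 20 * 12 * 0.97
F = 232.8 N


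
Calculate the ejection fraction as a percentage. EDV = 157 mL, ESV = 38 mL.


SV = EDV - ESV = 157 - 38 = 119 mL
EF = SV/EDV * 100 = 119/157 * 100
EF = 75.8%


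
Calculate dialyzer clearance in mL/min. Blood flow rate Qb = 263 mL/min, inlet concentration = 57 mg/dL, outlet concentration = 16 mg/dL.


K = Qb * (Cb_in - Cb_out) / Cb_in
K = 263 * (57 - 16) / 57
K = 189.2 mL/min


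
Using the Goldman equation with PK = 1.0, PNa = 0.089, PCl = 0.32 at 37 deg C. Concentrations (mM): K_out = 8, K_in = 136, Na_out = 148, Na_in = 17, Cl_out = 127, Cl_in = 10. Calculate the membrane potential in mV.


Vm = (RT/F)*ln((PK*Ko + PNa*Nao + PCl*Cli)/(PK*Ki + PNa*Nai + PCl*Clo))
Numer = 24.372, Denom = 178.153
Vm = -53.16 mV
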